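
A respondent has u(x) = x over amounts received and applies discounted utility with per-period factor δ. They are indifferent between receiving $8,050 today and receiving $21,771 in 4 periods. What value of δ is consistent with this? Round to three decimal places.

The payoff in 4 periods is discounted by δ^4, so u(8050) = δ^4·u(21771) and δ^4 = u(8050)/u(21771).
With u(x) = x: δ^4 = 8050/21771 = 0.36976.
So δ = 0.36976^(1/4) ≈ 0.780.

δ ≈ 0.780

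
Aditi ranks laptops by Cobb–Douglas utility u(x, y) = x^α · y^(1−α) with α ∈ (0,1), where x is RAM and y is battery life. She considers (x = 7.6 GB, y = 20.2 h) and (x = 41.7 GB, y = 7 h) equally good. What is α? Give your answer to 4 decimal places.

Set the two utilities equal: 7.6^α·20.2^(1−α) = 41.7^α·7^(1−α).
Taking logs: α·ln 7.6 + (1−α)·ln 20.2 = α·ln 41.7 + (1−α)·ln 7, i.e. α·-1.7023529 = (1−α)·-1.0597725.
With A = -1.7023529 and B = -1.0597725: α·A = (1−α)·B, so α = B/(A+B) = -1.0597725/-2.7621254 ≈ 0.3837.

α ≈ 0.3837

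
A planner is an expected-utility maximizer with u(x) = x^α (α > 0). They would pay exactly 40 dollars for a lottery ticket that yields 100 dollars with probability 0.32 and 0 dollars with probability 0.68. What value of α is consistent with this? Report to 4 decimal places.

α ≈ 1.2435

The lottery's expected utility is 0.32·u(100) + 0.68·u(0) = 0.32·100^α (since u(0) = 0 for α > 0).
Equating: 40^α = 0.32·100^α, i.e. 0.4000^α = 0.32.
Taking logs: α·ln(40/100) = ln(0.32), so α = -1.1394343 / -0.9162907 ≈ 1.2435.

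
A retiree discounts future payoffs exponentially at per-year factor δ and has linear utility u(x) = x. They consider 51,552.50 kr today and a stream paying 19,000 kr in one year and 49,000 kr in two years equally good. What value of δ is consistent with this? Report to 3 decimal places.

δ ≈ 0.850

Equating present values: 51552.50 = 19000δ + 49000δ².
So 49000δ² + 19000δ − 51552.50 = 0.
δ = (−19000 + √(19000² + 4·49000·51552.50)) / (2·49000) = (−19000 + √10465290000.00) / 98000 ≈ 0.850.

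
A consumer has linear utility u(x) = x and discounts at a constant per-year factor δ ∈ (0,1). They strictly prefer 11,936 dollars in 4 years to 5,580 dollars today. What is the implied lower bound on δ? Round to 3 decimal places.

Under u(x) = x this choice says 5580 < δ^4·11936.
Dividing by 11936: δ^4 > 0.46749. Both sides are positive, so the 4th root keeps the direction.
δ > (5580/11936)^(1/4) ≈ 0.827.

δ > 0.827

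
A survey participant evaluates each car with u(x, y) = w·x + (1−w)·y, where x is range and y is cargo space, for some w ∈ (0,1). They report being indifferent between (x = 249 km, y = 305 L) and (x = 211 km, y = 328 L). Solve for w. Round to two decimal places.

w = 0.38

Equating utilities: w·249 + (1−w)·305 = w·211 + (1−w)·328.
w·(249−211) = (1−w)·(328−305), i.e. w·38 = (1−w)·23.
The marginal rate of substitution is 23/38, so w = 23/(38+23) = 0.38.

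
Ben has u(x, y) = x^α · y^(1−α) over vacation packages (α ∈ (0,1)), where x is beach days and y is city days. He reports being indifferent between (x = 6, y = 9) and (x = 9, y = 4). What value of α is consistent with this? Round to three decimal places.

The Cobb–Douglas utilities coincide, so 6^α·9^(1−α) = 9^α·4^(1−α).
Rearrange to (6/9)^α = (4/9)^(1−α) and take logs: α·-0.405465 = (1−α)·-0.810930.
So α/(1−α) = (-0.810930)/(-0.405465) = 2.000000, and α = 2.000000/3.000000 ≈ 0.667.

α ≈ 0.667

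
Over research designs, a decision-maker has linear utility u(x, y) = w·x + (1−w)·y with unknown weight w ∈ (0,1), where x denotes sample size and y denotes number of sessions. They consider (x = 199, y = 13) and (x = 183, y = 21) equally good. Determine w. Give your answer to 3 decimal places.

Equating utilities: w·199 + (1−w)·13 = w·183 + (1−w)·21.
Collecting terms: w·16 = (1−w)·8.
Hence w = 8/(16+8) = 8/24 = 0.333.

w = 0.333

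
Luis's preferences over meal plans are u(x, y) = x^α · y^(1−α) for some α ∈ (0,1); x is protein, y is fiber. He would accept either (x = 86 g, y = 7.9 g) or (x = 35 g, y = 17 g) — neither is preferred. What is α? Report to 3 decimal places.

Indifference: 86^α · 7.9^(1−α) = 35^α · 17^(1−α).
Taking logs: α·ln 86 + (1−α)·ln 7.9 = α·ln 35 + (1−α)·ln 17, i.e. α·0.898999 = (1−α)·0.766351.
Thus α·(1.665350) = 0.766351, so α = 0.766351/1.665350 ≈ 0.460.

α ≈ 0.460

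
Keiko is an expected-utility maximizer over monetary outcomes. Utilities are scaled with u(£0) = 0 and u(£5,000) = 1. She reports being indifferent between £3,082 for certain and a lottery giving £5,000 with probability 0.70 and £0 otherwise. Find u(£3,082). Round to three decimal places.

By the standard-gamble method, u(£3,082) is just the indifference probability on the best outcome: 0.70.

0.700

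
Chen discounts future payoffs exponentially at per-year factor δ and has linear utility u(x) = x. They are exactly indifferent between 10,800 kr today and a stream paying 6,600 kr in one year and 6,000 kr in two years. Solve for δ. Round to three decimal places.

δ ≈ 0.900

Present value of the stream is 6600·δ + 6000·δ². Indifference gives 6600δ + 6000δ² = 10800.
Rearranged: 6000δ² + 6600δ − 10800 = 0.
By the quadratic formula (taking the positive root), δ = (−6600 + √302760000.00) / 12000 ≈ 0.900.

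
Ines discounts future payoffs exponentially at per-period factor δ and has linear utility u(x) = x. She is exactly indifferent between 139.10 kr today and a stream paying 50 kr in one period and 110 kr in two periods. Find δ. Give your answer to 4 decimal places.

δ ≈ 0.9200

Present value of the stream is 50·δ + 110·δ². Indifference gives 50δ + 110δ² = 139.10.
Rearranged: 110δ² + 50δ − 139.10 = 0.
δ = (−50 + √(50² + 4·110·139.10)) / (2·110) = (−50 + √63704.00) / 220 ≈ 0.9200.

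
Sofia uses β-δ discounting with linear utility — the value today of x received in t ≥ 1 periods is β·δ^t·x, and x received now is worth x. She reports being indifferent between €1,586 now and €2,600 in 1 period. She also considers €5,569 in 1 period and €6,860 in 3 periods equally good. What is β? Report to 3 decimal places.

β ≈ 0.677

Both payoffs in the second observation are in the future, so β drops out: δ^1·5569 = δ^3·6860 ⇒ δ^2 = 5569/6860 = 0.81181, so δ = 0.90100.
Now use the now-vs-future pair: 1586 = β·δ·2600 gives β = 1586/(0.90100·2600) ≈ 0.677.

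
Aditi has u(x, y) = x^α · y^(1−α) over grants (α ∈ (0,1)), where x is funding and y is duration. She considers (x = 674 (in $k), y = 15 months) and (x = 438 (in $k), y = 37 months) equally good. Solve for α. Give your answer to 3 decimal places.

The Cobb–Douglas utilities coincide, so 674^α·15^(1−α) = 438^α·37^(1−α).
(674/438)^α = (37/15)^(1−α); take logs: α·ln(674/438) = (1−α)·ln(37/15), i.e. α·0.431011 = (1−α)·0.902868.
Thus α·(1.333879) = 0.902868, so α = 0.902868/1.333879 ≈ 0.677.

α ≈ 0.677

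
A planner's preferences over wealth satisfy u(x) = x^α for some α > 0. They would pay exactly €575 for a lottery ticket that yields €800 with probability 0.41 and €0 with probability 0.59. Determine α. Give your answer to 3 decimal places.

Since u(0) = 0, the lottery's EU is 0.41·800^α.
Equating: 575^α = 0.41·800^α, i.e. 0.7188^α = 0.41.
α = ln(0.41) / ln(575/800) = -0.891598/-0.330242 ≈ 2.700.

α ≈ 2.700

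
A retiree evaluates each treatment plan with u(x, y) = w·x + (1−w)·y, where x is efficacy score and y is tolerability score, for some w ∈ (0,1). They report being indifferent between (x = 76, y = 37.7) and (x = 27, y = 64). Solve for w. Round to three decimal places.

w = 0.349

u(76,37.7) = u(27,64) means w·76 + (1−w)·37.7 = w·27 + (1−w)·64.
Rearranging, 49·w − 26.3·(1−w) = 0.
Hence w = 26.3/(49+26.3) = 26.3/75.3 = 0.349.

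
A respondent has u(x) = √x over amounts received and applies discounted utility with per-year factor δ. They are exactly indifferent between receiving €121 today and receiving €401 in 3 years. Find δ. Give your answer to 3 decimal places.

The payoff in 3 years is discounted by δ^3, so u(121) = δ^3·u(401) and δ^3 = u(121)/u(401).
With u(x) = √x: δ^3 = √121/√401 = √(121/401) = 0.54931.
Hence δ = (0.54931)^(1/3) = 0.81898.

δ ≈ 0.819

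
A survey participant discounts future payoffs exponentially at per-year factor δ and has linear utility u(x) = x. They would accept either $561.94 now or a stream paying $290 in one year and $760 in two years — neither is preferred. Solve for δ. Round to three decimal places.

The stream is worth 290δ + 760δ² today, so 290δ + 760δ² = 561.94.
Rearranged: 760δ² + 290δ − 561.94 = 0.
The positive root is δ = [−290 + √(290² + 4·760·561.94)] / (2·760) = (−290 + 1338.805)/1520 ≈ 0.690.

δ ≈ 0.690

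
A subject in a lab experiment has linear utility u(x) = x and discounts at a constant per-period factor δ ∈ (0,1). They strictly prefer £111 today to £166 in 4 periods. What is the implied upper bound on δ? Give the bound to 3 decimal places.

δ < 0.904

The preference means 111 > δ^4·166.
Hence δ^4 < 111/166 = 0.66867, and x ↦ x^(1/4) is increasing on (0,∞).
δ < (111/166)^(1/4) ≈ 0.904.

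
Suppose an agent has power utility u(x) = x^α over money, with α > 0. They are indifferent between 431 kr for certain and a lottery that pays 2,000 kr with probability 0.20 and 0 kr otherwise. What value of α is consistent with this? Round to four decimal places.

α ≈ 1.0486

Since u(0) = 0, the lottery's EU is 0.20·2000^α.
Indifference: 431^α = 0.20·2000^α, so (431/2000)^α = 0.20.
α = ln(0.20) / ln(431/2000) = -1.6094379/-1.5347944 ≈ 1.0486.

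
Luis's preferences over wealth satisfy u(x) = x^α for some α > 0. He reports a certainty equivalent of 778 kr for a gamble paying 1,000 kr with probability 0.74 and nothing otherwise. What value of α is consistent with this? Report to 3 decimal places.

α ≈ 1.199

The lottery's expected utility is 0.74·u(1000) + 0.26·u(0) = 0.74·1000^α (since u(0) = 0 for α > 0).
Indifference: 778^α = 0.74·1000^α, so (778/1000)^α = 0.74.
Taking logs: α·ln(778/1000) = ln(0.74), so α = -0.301105 / -0.251029 ≈ 1.199.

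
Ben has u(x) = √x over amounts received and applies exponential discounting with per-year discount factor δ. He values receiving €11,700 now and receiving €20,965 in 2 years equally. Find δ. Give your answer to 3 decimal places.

δ ≈ 0.864

Indifference means u(11700) = δ^2 · u(20965), so δ^2 = u(11700)/u(20965).
Since u(x) = √x, δ^2 = √(11700/20965) = 0.74704.
Hence δ = (0.74704)^(1/2) = 0.86432.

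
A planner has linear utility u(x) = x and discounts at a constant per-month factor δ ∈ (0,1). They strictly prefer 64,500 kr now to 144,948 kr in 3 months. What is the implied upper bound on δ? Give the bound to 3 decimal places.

Comparing present values: 64500 > δ^3·144948.
So δ^3 < 64500/144948 = 0.44499; taking the cube root of both positive sides preserves the inequality.
δ < (64500/144948)^(1/3) ≈ 0.763.

δ < 0.763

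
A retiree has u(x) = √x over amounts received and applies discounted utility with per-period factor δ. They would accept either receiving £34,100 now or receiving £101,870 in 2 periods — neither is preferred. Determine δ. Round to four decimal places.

Indifference means u(34100) = δ^2 · u(101870), so δ^2 = u(34100)/u(101870).
With u(x) = √x: δ^2 = √34100/√101870 = √(34100/101870) = 0.57857.
So δ = 0.57857^(1/2) ≈ 0.7606.

δ ≈ 0.7606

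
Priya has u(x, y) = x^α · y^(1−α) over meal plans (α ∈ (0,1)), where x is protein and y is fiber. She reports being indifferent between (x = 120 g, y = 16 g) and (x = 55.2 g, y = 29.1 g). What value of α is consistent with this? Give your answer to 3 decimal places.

α ≈ 0.435

Indifference: 120^α · 16^(1−α) = 55.2^α · 29.1^(1−α).
(120/55.2)^α = (29.1/16)^(1−α); take logs: α·ln(120/55.2) = (1−α)·ln(29.1/16), i.e. α·0.776529 = (1−α)·0.598149.
So α/(1−α) = (0.598149)/(0.776529) = 0.770285, and α = 0.770285/1.770285 ≈ 0.435.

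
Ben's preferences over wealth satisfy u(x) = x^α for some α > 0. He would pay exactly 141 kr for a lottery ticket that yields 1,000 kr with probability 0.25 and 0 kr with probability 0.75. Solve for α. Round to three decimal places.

Since u(0) = 0, the lottery's EU is 0.25·1000^α.
Indifference: 141^α = 0.25·1000^α, so (141/1000)^α = 0.25.
Taking logs: α·ln(141/1000) = ln(0.25), so α = -1.386294 / -1.958995 ≈ 0.708.

α ≈ 0.708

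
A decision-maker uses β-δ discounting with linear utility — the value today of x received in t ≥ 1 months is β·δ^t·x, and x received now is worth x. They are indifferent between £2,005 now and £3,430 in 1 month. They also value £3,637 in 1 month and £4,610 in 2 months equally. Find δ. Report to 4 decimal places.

From the later pair, β·δ^1·3637 = β·δ^2·4610; dividing through, δ = 3637/4610 = 0.78894.

δ ≈ 0.7889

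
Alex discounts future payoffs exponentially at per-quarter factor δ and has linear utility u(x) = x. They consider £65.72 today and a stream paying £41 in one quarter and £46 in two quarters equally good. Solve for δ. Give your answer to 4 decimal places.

Present value of the stream is 41·δ + 46·δ². Indifference gives 41δ + 46δ² = 65.72.
Rearranged: 46δ² + 41δ − 65.72 = 0.
The positive root is δ = [−41 + √(41² + 4·46·65.72)] / (2·46) = (−41 + 117.360)/92 ≈ 0.8300.

δ ≈ 0.8300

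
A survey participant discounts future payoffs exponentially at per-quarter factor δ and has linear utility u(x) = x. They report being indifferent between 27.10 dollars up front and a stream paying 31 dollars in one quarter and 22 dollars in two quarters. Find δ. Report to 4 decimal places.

δ ≈ 0.6101

The stream is worth 31δ + 22δ² today, so 31δ + 22δ² = 27.10.
So 22δ² + 31δ − 27.10 = 0.
By the quadratic formula (taking the positive root), δ = (−31 + √3345.80) / 44 ≈ 0.6101.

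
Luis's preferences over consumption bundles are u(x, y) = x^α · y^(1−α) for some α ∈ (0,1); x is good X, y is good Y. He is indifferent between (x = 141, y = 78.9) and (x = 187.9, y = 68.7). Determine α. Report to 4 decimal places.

Indifference: 141^α · 78.9^(1−α) = 187.9^α · 68.7^(1−α).
(141/187.9)^α = (68.7/78.9)^(1−α); take logs: α·ln(141/187.9) = (1−α)·ln(68.7/78.9), i.e. α·-0.2871500 = (1−α)·-0.1384320.
With A = -0.2871500 and B = -0.1384320: α·A = (1−α)·B, so α = B/(A+B) = -0.1384320/-0.4255820 ≈ 0.3253.

α ≈ 0.3253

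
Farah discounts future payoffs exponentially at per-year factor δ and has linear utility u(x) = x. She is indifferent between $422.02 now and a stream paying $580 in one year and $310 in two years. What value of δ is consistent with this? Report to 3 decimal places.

Equating present values: 422.02 = 580δ + 310δ².
So 310δ² + 580δ − 422.02 = 0.
The positive root is δ = [−580 + √(580² + 4·310·422.02)] / (2·310) = (−580 + 927.203)/620 ≈ 0.560.

δ ≈ 0.560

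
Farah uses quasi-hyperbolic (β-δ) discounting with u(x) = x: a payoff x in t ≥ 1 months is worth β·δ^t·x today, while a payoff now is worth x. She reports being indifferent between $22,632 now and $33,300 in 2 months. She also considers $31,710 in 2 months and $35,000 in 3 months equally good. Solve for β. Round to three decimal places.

Both payoffs in the second observation are in the future, so β drops out: δ^2·31710 = δ^3·35000 ⇒ δ = 31710/35000 = 0.90600.
The first indifference: 22632 = β·δ^2·33300, so β = 22632/(δ^2·33300) = 22632/(0.82084·33300) ≈ 0.828.

β ≈ 0.828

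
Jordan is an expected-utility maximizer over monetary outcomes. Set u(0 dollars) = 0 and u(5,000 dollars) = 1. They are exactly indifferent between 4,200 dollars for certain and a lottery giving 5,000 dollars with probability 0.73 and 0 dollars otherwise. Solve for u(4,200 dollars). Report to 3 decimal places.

0.730

u(4,200 dollars) equals the lottery's expected utility: 0.73·1 + 0.27·0 = 0.73.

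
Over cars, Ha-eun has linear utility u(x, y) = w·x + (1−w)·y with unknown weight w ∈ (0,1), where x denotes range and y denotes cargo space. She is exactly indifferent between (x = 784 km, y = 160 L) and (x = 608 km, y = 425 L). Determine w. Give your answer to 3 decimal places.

w = 0.601

u(784,160) = u(608,425) means w·784 + (1−w)·160 = w·608 + (1−w)·425.
Collecting terms: w·176 = (1−w)·265.
So w/(1−w) = 265/176 = 1.5057, giving w = 265/(176+265) = 0.601.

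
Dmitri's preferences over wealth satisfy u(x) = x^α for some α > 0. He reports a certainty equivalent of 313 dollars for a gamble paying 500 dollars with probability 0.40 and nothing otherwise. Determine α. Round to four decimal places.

α ≈ 1.9562

The lottery's expected utility is 0.40·u(500) + 0.60·u(0) = 0.40·500^α (since u(0) = 0 for α > 0).
Equating: 313^α = 0.40·500^α, i.e. 0.6260^α = 0.40.
α = ln(0.40) / ln(313/500) = -0.9162907/-0.4684049 ≈ 1.9562.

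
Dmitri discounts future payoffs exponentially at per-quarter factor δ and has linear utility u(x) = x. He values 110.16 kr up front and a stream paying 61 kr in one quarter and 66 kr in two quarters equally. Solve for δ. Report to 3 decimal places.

δ ≈ 0.910

The stream is worth 61δ + 66δ² today, so 61δ + 66δ² = 110.16.
Rearranged: 66δ² + 61δ − 110.16 = 0.
The positive root is δ = [−61 + √(61² + 4·66·110.16)] / (2·66) = (−61 + 181.117)/132 ≈ 0.910.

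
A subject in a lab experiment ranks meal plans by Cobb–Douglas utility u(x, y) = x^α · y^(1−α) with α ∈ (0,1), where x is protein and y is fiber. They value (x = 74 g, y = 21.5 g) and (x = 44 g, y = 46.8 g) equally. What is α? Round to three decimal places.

Set the two utilities equal: 74^α·21.5^(1−α) = 44^α·46.8^(1−α).
Taking logs: α·ln 74 + (1−α)·ln 21.5 = α·ln 44 + (1−α)·ln 46.8, i.e. α·0.519875 = (1−α)·0.777830.
So α/(1−α) = (0.777830)/(0.519875) = 1.496187, and α = 1.496187/2.496187 ≈ 0.599.

α ≈ 0.599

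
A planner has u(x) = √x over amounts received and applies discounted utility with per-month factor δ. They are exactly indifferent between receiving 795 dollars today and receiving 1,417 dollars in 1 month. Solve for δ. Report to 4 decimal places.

Indifference means u(795) = δ · u(1417), so δ = u(795)/u(1417).
Since u(x) = √x, δ = √(795/1417) = 0.74903.

δ ≈ 0.7490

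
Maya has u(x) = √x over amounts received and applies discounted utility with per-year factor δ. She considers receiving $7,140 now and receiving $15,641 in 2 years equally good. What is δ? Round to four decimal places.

Indifference means u(7140) = δ^2 · u(15641), so δ^2 = u(7140)/u(15641).
With u(x) = √x: δ^2 = √7140/√15641 = √(7140/15641) = 0.67564.
So δ = 0.67564^(1/2) ≈ 0.8220.

δ ≈ 0.8220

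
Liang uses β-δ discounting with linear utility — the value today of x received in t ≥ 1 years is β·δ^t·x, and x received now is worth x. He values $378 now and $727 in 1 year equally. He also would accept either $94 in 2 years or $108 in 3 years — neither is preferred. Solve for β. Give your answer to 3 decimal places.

β ≈ 0.597

From the later pair, β·δ^2·94 = β·δ^3·108; dividing through, δ = 94/108 = 0.87037.
The first indifference: 378 = β·δ·727, so β = 378/(δ·727) = 378/(0.87037·727) ≈ 0.597.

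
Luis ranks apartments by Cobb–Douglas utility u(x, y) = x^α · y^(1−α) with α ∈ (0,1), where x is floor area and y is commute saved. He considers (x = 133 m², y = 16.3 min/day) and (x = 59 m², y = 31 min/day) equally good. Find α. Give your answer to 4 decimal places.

α ≈ 0.4416

Set the two utilities equal: 133^α·16.3^(1−α) = 59^α·31^(1−α).
(133/59)^α = (31/16.3)^(1−α); take logs: α·ln(133/59) = (1−α)·ln(31/16.3), i.e. α·0.8128117 = (1−α)·0.6428221.
Thus α·(1.4556338) = 0.6428221, so α = 0.6428221/1.4556338 ≈ 0.4416.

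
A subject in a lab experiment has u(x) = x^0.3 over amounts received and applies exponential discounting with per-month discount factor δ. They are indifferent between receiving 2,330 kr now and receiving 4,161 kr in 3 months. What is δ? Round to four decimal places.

δ ≈ 0.9437

Indifference means u(2330) = δ^3 · u(4161), so δ^3 = u(2330)/u(4161).
With u(x) = x^0.3: δ^3 = 2330^0.3/4161^0.3 = (2330/4161)^0.3 = 0.84033.
So δ = 0.84033^(1/3) ≈ 0.9437.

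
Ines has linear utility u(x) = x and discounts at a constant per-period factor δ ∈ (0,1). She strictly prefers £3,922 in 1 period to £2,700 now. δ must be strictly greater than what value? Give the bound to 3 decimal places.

δ > 0.688

Comparing present values: 2700 < δ·3922.
So δ > 2700/3922 = 0.68842.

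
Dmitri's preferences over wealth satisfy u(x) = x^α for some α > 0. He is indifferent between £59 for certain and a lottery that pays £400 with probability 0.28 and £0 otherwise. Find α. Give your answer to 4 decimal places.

α ≈ 0.6651

EU(lottery) = 0.28·400^α + 0.72·0 = 0.28·400^α.
Equating: 59^α = 0.28·400^α, i.e. 0.1475^α = 0.28.
Taking logs: α·ln(59/400) = ln(0.28), so α = -1.2729657 / -1.9139271 ≈ 0.6651.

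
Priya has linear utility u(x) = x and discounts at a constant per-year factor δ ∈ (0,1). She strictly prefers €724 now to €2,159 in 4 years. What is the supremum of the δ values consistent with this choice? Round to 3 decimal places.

δ < 0.761

The preference means 724 > δ^4·2159.
Dividing by 2159: δ^4 < 0.33534. Both sides are positive, so the 4th root keeps the direction.
δ < 0.33534^(1/4) = 0.761.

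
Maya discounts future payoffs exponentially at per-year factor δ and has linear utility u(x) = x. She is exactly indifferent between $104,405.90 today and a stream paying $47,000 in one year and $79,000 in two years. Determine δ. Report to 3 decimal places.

δ ≈ 0.890

Equating present values: 104405.90 = 47000δ + 79000δ².
So 79000δ² + 47000δ − 104405.90 = 0.
δ = (−47000 + √(47000² + 4·79000·104405.90)) / (2·79000) = (−47000 + √35201264400.00) / 158000 ≈ 0.890.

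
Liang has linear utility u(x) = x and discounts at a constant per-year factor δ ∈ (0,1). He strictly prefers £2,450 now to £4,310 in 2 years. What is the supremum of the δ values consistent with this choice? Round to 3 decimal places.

Comparing present values: 2450 > δ^2·4310.
So δ^2 < 2450/4310 = 0.56845; taking the square root of both positive sides preserves the inequality.
δ < (2450/4310)^(1/2) ≈ 0.754.

δ < 0.754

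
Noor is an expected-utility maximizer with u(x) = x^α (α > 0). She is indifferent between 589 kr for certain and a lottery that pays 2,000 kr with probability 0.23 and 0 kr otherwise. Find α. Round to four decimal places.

EU(lottery) = 0.23·2000^α + 0.77·0 = 0.23·2000^α.
Indifference: 589^α = 0.23·2000^α, so (589/2000)^α = 0.23.
Taking logs: α·ln(589/2000) = ln(0.23), so α = -1.4696760 / -1.2224763 ≈ 1.2022.

α ≈ 1.2022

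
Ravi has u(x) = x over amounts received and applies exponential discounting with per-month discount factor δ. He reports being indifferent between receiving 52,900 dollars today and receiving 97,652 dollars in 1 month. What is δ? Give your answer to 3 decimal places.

Equating discounted utilities: u(52900) = δ·u(97652) ⇒ δ = u(52900)/u(97652).
With u(x) = x: δ = 52900/97652 = 0.54172.

δ ≈ 0.542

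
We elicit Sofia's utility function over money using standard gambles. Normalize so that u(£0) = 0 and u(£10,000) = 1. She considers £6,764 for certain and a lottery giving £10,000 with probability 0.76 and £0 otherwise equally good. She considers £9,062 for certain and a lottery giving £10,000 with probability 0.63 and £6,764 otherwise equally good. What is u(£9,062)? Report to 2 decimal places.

0.91

First, u(£6,764) = 0.76·u(£10,000) + 0.24·u(£0) = 0.76.
Then u(£9,062) = 0.63·u(£10,000) + 0.37·u(£6,764) = 0.63·1.00 + 0.37·0.76 = 0.9112.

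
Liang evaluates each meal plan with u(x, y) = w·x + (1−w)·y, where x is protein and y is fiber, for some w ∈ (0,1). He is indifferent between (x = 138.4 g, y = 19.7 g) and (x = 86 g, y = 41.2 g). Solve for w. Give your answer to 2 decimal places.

Indifference: w·138.4 + (1−w)·19.7 = w·86 + (1−w)·41.2.
Collecting terms: w·52.4 = (1−w)·21.5.
Hence w = 21.5/(52.4+21.5) = 21.5/73.9 = 0.29.

w = 0.29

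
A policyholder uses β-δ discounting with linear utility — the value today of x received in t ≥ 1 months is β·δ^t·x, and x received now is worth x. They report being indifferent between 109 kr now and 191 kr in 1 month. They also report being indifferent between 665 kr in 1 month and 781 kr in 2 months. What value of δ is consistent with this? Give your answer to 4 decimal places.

The second indifference involves only future payoffs, so β cancels: β·δ^1·665 = β·δ^2·781, giving δ = 665/781 = 0.85147.

δ ≈ 0.8515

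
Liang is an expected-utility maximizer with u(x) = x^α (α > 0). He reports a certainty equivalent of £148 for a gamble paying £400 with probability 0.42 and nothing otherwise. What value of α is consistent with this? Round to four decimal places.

α ≈ 0.8725

Since u(0) = 0, the lottery's EU is 0.42·400^α.
Setting u(148) equal to that: 148^α = 0.42·400^α ⇒ (148/400)^α = 0.42.
Take logs: α = ln 0.42 / ln(148/400) ≈ 0.872516.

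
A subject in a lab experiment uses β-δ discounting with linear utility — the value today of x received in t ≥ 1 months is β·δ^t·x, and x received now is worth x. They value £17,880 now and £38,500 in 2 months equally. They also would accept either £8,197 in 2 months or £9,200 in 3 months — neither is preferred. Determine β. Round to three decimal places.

β ≈ 0.585

From the later pair, β·δ^2·8197 = β·δ^3·9200; dividing through, δ = 8197/9200 = 0.89098.
The first indifference: 17880 = β·δ^2·38500, so β = 17880/(δ^2·38500) = 17880/(0.79384·38500) ≈ 0.585.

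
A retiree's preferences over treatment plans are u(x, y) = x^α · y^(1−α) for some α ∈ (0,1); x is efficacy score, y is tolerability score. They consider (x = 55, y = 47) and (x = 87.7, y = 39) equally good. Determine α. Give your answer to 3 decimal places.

The Cobb–Douglas utilities coincide, so 55^α·47^(1−α) = 87.7^α·39^(1−α).
Taking logs: α·ln 55 + (1−α)·ln 47 = α·ln 87.7 + (1−α)·ln 39, i.e. α·-0.466589 = (1−α)·-0.186586.
So α/(1−α) = (-0.186586)/(-0.466589) = 0.399894, and α = 0.399894/1.399894 ≈ 0.286.

α ≈ 0.286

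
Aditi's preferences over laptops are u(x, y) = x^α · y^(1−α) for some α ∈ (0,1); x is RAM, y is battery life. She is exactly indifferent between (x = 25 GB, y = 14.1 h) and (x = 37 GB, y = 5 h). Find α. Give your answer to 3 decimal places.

The Cobb–Douglas utilities coincide, so 25^α·14.1^(1−α) = 37^α·5^(1−α).
Rearrange to (25/37)^α = (5/14.1)^(1−α) and take logs: α·-0.392042 = (1−α)·-1.036737.
With A = -0.392042 and B = -1.036737: α·A = (1−α)·B, so α = B/(A+B) = -1.036737/-1.428779 ≈ 0.726.

α ≈ 0.726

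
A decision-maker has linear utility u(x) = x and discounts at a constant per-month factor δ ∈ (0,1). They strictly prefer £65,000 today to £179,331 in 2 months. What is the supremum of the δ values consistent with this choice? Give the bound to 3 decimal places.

Comparing present values: 65000 > δ^2·179331.
Dividing by 179331: δ^2 < 0.36246. Both sides are positive, so the square root keeps the direction.
δ < (65000/179331)^(1/2) ≈ 0.602.

δ < 0.602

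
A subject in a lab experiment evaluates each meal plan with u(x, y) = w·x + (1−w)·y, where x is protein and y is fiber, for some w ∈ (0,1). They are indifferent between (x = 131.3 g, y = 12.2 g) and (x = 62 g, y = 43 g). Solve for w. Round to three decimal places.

w = 0.308

Equating utilities: w·131.3 + (1−w)·12.2 = w·62 + (1−w)·43.
Rearranging, 69.3·w − 30.8·(1−w) = 0.
The marginal rate of substitution is 30.8/69.3, so w = 30.8/(69.3+30.8) = 0.308.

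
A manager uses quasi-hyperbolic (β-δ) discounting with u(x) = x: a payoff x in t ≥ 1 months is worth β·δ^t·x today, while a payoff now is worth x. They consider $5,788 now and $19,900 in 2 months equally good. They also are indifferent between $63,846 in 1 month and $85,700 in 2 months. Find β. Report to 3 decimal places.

From the later pair, β·δ^1·63846 = β·δ^2·85700; dividing through, δ = 63846/85700 = 0.74499.
Now use the now-vs-future pair: 5788 = β·δ^2·19900 gives β = 5788/(0.55502·19900) ≈ 0.524.

β ≈ 0.524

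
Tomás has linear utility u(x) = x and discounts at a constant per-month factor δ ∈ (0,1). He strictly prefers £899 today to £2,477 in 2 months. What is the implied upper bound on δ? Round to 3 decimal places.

Comparing present values: 899 > δ^2·2477.
So δ^2 < 899/2477 = 0.36294; taking the square root of both positive sides preserves the inequality.
δ < 0.36294^(1/2) = 0.602.

δ < 0.602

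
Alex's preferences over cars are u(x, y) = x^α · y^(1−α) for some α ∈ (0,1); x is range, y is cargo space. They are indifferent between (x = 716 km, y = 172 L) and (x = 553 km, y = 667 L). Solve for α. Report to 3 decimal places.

α ≈ 0.840

The Cobb–Douglas utilities coincide, so 716^α·172^(1−α) = 553^α·667^(1−α).
Rearrange to (716/553)^α = (667/172)^(1−α) and take logs: α·0.258322 = (1−α)·1.355296.
So α/(1−α) = (1.355296)/(0.258322) = 5.246537, and α = 5.246537/6.246537 ≈ 0.840.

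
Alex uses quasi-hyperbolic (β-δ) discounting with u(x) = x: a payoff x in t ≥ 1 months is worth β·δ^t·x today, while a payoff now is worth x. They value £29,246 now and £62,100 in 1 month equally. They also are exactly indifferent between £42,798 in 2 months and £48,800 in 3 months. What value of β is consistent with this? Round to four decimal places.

The second indifference involves only future payoffs, so β cancels: β·δ^2·42798 = β·δ^3·48800, giving δ = 42798/48800 = 0.87701.
Substituting δ into 29246 = β·δ·62100: β = 29246/(54462.209) ≈ 0.5370.

β ≈ 0.5370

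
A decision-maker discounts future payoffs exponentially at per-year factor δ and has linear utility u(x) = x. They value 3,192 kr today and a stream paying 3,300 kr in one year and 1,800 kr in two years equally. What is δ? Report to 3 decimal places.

δ ≈ 0.700

Equating present values: 3192 = 3300δ + 1800δ².
So 1800δ² + 3300δ − 3192 = 0.
The positive root is δ = [−3300 + √(3300² + 4·1800·3192)] / (2·1800) = (−3300 + 5820.000)/3600 ≈ 0.700.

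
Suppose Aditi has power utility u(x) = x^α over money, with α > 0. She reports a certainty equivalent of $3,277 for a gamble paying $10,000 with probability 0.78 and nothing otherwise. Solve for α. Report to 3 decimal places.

α ≈ 0.223

EU(lottery) = 0.78·10000^α + 0.22·0 = 0.78·10000^α.
Setting u(3277) equal to that: 3277^α = 0.78·10000^α ⇒ (3277/10000)^α = 0.78.
Take logs: α = ln 0.78 / ln(3277/10000) ≈ 0.22270.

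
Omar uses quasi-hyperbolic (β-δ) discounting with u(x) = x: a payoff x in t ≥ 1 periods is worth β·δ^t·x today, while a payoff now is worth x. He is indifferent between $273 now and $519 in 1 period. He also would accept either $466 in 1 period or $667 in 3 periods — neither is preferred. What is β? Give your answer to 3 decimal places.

β ≈ 0.629

Both payoffs in the second observation are in the future, so β drops out: δ^1·466 = δ^3·667 ⇒ δ^2 = 466/667 = 0.69865, so δ = 0.83585.
Substituting δ into 273 = β·δ·519: β = 273/(433.808) ≈ 0.629.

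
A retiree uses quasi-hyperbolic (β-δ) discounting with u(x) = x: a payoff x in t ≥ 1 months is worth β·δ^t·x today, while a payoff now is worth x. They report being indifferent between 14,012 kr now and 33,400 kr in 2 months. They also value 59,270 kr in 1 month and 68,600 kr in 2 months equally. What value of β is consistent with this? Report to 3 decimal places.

The second indifference involves only future payoffs, so β cancels: β·δ^1·59270 = β·δ^2·68600, giving δ = 59270/68600 = 0.86399.
Substituting δ into 14012 = β·δ^2·33400: β = 14012/(24932.630) ≈ 0.562.

β ≈ 0.562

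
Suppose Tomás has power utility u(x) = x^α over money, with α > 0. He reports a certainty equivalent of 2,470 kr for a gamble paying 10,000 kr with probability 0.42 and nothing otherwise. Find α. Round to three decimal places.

α ≈ 0.620

EU(lottery) = 0.42·10000^α + 0.58·0 = 0.42·10000^α.
Setting u(2470) equal to that: 2470^α = 0.42·10000^α ⇒ (2470/10000)^α = 0.42.
Take logs: α = ln 0.42 / ln(2470/10000) ≈ 0.62037.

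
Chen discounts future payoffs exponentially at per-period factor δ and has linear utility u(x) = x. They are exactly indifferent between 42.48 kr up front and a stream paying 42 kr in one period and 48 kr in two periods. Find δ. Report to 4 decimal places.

δ ≈ 0.6000

Equating present values: 42.48 = 42δ + 48δ².
So 48δ² + 42δ − 42.48 = 0.
The positive root is δ = [−42 + √(42² + 4·48·42.48)] / (2·48) = (−42 + 99.600)/96 ≈ 0.6000.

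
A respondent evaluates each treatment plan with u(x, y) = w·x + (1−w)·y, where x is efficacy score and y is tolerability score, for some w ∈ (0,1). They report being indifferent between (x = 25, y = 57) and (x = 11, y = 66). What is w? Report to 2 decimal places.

w = 0.39

Indifference: w·25 + (1−w)·57 = w·11 + (1−w)·66.
Rearranging, 14·w − 9·(1−w) = 0.
Hence w = 9/(14+9) = 9/23 = 0.39.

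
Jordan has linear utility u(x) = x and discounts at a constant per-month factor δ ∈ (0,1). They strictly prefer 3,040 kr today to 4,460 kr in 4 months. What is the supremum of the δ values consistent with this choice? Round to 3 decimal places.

δ < 0.909

Comparing present values: 3040 > δ^4·4460.
Hence δ^4 < 3040/4460 = 0.68161, and x ↦ x^(1/4) is increasing on (0,∞).
δ < (3040/4460)^(1/4) ≈ 0.909.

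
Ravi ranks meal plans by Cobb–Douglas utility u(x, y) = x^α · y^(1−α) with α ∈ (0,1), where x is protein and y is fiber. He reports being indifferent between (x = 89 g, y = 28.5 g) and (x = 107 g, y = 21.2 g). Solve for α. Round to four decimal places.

α ≈ 0.6163

The Cobb–Douglas utilities coincide, so 89^α·28.5^(1−α) = 107^α·21.2^(1−α).
Taking logs: α·ln 89 + (1−α)·ln 28.5 = α·ln 107 + (1−α)·ln 21.2, i.e. α·-0.1841925 = (1−α)·-0.2959029.
So α/(1−α) = (-0.2959029)/(-0.1841925) = 1.6064872, and α = 1.6064872/2.6064872 ≈ 0.6163.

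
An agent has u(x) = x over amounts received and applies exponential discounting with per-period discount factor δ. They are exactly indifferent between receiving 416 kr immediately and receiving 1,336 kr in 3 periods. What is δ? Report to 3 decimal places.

The payoff in 3 periods is discounted by δ^3, so u(416) = δ^3·u(1336) and δ^3 = u(416)/u(1336).
With u(x) = x: δ^3 = 416/1336 = 0.31138.
Taking the cube root: δ = 0.31138^(1/3) ≈ 0.678.

δ ≈ 0.678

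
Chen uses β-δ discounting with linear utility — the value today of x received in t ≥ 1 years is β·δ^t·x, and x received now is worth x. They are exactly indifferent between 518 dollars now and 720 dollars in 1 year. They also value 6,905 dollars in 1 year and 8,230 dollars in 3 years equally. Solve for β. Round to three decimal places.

β ≈ 0.785

The second indifference involves only future payoffs, so β cancels: β·δ^1·6905 = β·δ^3·8230, giving δ^2 = 6905/8230 = 0.83900, so δ = 0.91597.
The first indifference: 518 = β·δ·720, so β = 518/(δ·720) = 518/(0.91597·720) ≈ 0.785.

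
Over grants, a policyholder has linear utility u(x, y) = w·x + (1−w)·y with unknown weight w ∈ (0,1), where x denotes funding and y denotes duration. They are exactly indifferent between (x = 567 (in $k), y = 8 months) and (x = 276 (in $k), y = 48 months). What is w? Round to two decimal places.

Equating utilities: w·567 + (1−w)·8 = w·276 + (1−w)·48.
Rearranging, 291·w − 40·(1−w) = 0.
So w/(1−w) = 40/291 = 0.1375, giving w = 40/(291+40) = 0.12.

w = 0.12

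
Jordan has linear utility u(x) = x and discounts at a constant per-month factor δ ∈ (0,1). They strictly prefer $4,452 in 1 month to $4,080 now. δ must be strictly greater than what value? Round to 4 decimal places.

δ > 0.9164

Comparing present values: 4080 < δ·4452.
Dividing through by 4452 gives δ > 0.91644.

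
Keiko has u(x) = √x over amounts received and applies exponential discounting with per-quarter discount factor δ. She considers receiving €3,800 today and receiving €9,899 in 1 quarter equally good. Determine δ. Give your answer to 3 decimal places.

The payoff in 1 quarter is discounted by δ, so u(3800) = δ·u(9899) and δ = u(3800)/u(9899).
Since u(x) = √x, δ = √(3800/9899) = 0.61958.

δ ≈ 0.620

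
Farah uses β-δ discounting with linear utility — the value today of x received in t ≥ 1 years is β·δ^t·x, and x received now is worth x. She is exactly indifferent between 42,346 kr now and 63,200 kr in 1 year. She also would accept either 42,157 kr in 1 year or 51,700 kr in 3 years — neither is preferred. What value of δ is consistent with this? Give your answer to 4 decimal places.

Both payoffs in the second observation are in the future, so β drops out: δ^1·42157 = δ^3·51700 ⇒ δ^2 = 42157/51700 = 0.81542, so δ = 0.90300.

δ ≈ 0.9030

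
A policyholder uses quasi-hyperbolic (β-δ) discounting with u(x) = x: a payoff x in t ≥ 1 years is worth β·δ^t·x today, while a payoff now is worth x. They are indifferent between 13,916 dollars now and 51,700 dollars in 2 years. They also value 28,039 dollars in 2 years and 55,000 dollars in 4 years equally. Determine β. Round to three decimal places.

β ≈ 0.528

From the later pair, β·δ^2·28039 = β·δ^4·55000; dividing through, δ^2 = 28039/55000 = 0.50980, so δ = 0.71400.
The first indifference: 13916 = β·δ^2·51700, so β = 13916/(δ^2·51700) = 13916/(0.50980·51700) ≈ 0.528.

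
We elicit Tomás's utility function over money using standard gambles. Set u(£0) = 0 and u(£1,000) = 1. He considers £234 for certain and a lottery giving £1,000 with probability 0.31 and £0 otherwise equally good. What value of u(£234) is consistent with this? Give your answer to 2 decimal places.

0.31

u(£234) equals the lottery's expected utility: 0.31·1 + 0.69·0 = 0.31.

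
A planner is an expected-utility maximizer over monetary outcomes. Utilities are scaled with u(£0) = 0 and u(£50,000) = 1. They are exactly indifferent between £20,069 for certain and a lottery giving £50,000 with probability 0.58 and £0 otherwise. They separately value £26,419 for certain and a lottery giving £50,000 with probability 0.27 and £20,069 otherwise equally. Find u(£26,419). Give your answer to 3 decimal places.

The first gamble pins u(£20,069): it must equal 0.58·1 + 0.42·0 = 0.58.
The second indifference gives u(£26,419) = 0.27·u(£50,000) + 0.73·u(£20,069) = 0.27·1.00 + 0.73·0.58 = 0.6934.

0.693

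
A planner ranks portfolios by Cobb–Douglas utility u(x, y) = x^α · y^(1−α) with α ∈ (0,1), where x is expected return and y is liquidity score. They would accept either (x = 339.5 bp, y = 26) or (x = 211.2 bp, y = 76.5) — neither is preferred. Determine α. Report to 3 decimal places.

α ≈ 0.695

The Cobb–Douglas utilities coincide, so 339.5^α·26^(1−α) = 211.2^α·76.5^(1−α).
Taking logs: α·ln 339.5 + (1−α)·ln 26 = α·ln 211.2 + (1−α)·ln 76.5, i.e. α·0.474668 = (1−α)·1.079194.
Thus α·(1.553862) = 1.079194, so α = 1.079194/1.553862 ≈ 0.695.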